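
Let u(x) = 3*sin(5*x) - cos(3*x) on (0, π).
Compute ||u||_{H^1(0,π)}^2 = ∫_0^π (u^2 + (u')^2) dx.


||u||_{H^1(0,π)}^2 = 122*π

u'(x) = 3*sin(3*x) + 15*cos(5*x).
Expand u² and (u')² and integrate term by term on (0, π), using: for integers n ≥ 1, ∫_0^π sin²(nx) dx = ∫_0^π cos²(nx) dx = π/2; for n ≠ n', ∫_0^π sin(nx)sin(n'x) dx = ∫_0^π cos(nx)cos(n'x) dx = 0; and by product-to-sum, ∫_0^π sin(nx)cos(n'x) dx = ½∫_0^π [sin((n+n')x) + sin((n−n')x)] dx, which is 0 when n+n' is even and 2n/(n²−n'²) when n+n' is odd (it need not vanish on (0, π)).
  u² squared terms: (-1)²·∫cos(3x)² dx = 1·π/2 = π/2;  (3)²·∫sin(5x)² dx = 9·π/2 = 9*π/2.
  u² cross terms: 2·(-1)·(3)·∫cos(3x)·sin(5x) dx = -6·(0) = 0.
  So ∫_0^π u² dx = π/2 + 9*π/2 + 0 = 5*π.
  (u')² squared terms: (3)²·∫sin(3x)² dx = 9·π/2 = 9*π/2;  (15)²·∫cos(5x)² dx = 225·π/2 = 225*π/2.
  (u')² cross terms: 2·(3)·(15)·∫sin(3x)·cos(5x) dx = 90·(0) = 0.
  So ∫_0^π (u')² dx = 9*π/2 + 225*π/2 + 0 = 117*π.
||u||_{H^1}^2 = (5*π) + (117*π) = 122*π.


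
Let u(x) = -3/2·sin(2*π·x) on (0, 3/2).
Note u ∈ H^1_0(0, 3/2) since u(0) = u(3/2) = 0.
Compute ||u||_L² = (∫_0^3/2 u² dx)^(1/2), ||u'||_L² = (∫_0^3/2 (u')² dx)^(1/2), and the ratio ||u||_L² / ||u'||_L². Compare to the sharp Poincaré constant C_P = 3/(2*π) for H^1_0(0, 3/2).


||u||_L² / ||u'||_L² = 1/(2*π) < C_P = 3/(2*π).

u(x) = -3/2·sin(2*π·x), so u'(x) = -3*π*cos(2*π*x).
Writing u(x) = A·sin(kπx/L) with A = -3/2 and k = 3, use ∫_0^L sin²(kπx/L) dx = L/2 and ∫_0^L cos²(kπx/L) dx = L/2.
u² = 9/4·sin²(2*π·x) and (u')² = 9*π^2·cos²(2*π·x), and each of sin², cos² integrates to L/2 = 3/4 over (0, 3/2).
∫_0^3/2 u² dx = 27/16, so ||u||_L² = 3*sqrt(3)/4.
∫_0^3/2 (u')² dx = 27*π^2/4, so ||u'||_L² = 3*sqrt(3)*π/2.
Ratio ||u||_L² / ||u'||_L² = 1/(2*π).
Sharp Poincaré constant on H^1_0(0, 3/2) is C_P = L/π = 3/(2*π), achieved by sin(2*π/3·x).
This is the k = 3 harmonic; the ratio L/(kπ) is strictly less than C_P = L/π, consistent with the sharp inequality ||u||_L² ≤ C_P ||u'||_L².


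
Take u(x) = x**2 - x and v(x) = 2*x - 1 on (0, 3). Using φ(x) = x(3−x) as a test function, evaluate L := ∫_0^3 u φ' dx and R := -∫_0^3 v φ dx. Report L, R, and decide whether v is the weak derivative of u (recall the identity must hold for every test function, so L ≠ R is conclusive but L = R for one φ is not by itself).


LHS = -9, RHS = -9. Yes, v = u' weakly.

u(x) = x**2 - x, classical derivative u'(x) = 2*x - 1.
φ(x) = x(3−x), so φ'(x) = 3 - 2*x.
Note φ(0) = φ(3) = 0, so the boundary term u·φ vanishes.
LHS = ∫_0^3 u(x) φ'(x) dx = ∫_0^3 (-2*x^3 + 5*x^2 - 3*x) dx. Term by term:
  ∫_0^3 -2*x^3 dx = -81/2;  ∫_0^3 5*x^2 dx = 45;  ∫_0^3 -3*x dx = -27/2.
Sum: -81/2 + 45 − 27/2 = -9.
So LHS = -9.
∫_0^3 v(x) φ(x) dx = ∫_0^3 (-2*x^3 + 7*x^2 - 3*x) dx. Term by term:
  ∫_0^3 -2*x^3 dx = -81/2;  ∫_0^3 7*x^2 dx = 63;  ∫_0^3 -3*x dx = -27/2.
Sum: -81/2 + 63 − 27/2 = 9.
So RHS = -∫_0^3 v(x) φ(x) dx = -9.
LHS = RHS, so the identity holds for this test φ.
Moreover u is smooth here and v(x) = u'(x) = 2*x - 1 pointwise, so the identity holds for every test function. Hence v is the weak derivative of u.


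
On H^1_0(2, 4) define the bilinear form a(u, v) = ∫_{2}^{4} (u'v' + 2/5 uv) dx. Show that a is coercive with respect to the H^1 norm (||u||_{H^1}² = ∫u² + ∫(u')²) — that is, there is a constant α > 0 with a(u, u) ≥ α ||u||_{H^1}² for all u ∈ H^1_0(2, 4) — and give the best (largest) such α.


α = (8/5 + π^2)/(4 + π^2)

Coercivity of a(·,·) on H^1_0(2, 4) means a(u, u) ≥ α ||u||_{H^1}² for every u ∈ H^1_0.
The interval has length L = 2, and Poincaré/coercivity depend only on L. Here a(u, u) = ∫(u')² + (2/5)·∫u².
Here 0 < c = 2/5 < 1. The condition a(u,u) ≥ α||u||_{H^1}² reads (1−α)∫(u')² ≥ (α−c)∫u². Any admissible α is ≤ 1 (rapidly oscillating u have ∫u²/∫(u')² → 0), and α = 1 would force 0 ≥ (1−c)∫u², impossible since c < 1; so 1−α > 0. By the sharp Poincaré inequality on H^1_0 of an interval of length L, ∫(u')² ≥ (π/L)²∫u² with equality for the first sine mode sin(π(x−x₀)/L) (x₀ the left endpoint), so the inequality holds for all u iff (1−α)(π/L)² ≥ α − c, i.e. α ≤ ((π/L)² + c)/((π/L)² + 1) = (1 + c(L/π)²)/(1 + (L/π)²). With (π/L)² = π^2/4 and c = 2/5, the largest admissible constant is α = ((π/L)² + c)/((π/L)² + 1).
Simplifying, α = (8/5 + π^2)/(4 + π^2).


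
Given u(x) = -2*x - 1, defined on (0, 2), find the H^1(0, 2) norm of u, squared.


||u||_{H^1}^2 = 86/3

The H^1 norm (squared) on an interval (0, L) is
  ||u||_{H^1}^2 = ∫_0^L u(x)^2 dx + ∫_0^L u'(x)^2 dx.
Compute u'(x) = -2.
Then u(x)^2 = 4*x**2 + 4*x + 1 and u'(x)^2 = 4.
Integrate each monomial from 0 to 2 using ∫_0^2 c·x^n dx = c·2^(n+1)/(n+1):
  ∫_0^2 u(x)^2 dx = ∫_0^2 (4*x^2 + 4*x + 1) dx. Term by term:
    ∫_0^2 4*x^2 dx = 32/3;  ∫_0^2 4*x dx = 8;  ∫_0^2 1 dx = 2.
  Sum: 32/3 + 8 + 2 = 62/3.
  ∫_0^2 u'(x)^2 dx = ∫_0^2 (4) dx. Term by term:
    ∫_0^2 4 dx = 8.
Adding: ||u||_{H^1}^2 = 62/3 + 8 = 86/3.


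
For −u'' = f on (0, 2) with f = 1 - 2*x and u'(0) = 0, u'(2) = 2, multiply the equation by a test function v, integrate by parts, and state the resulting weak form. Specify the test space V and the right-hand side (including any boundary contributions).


V = H^1(0, 2) (v unrestricted at boundary; u is determined up to an additive constant); weak form: ∫_0^2 u'v' dx = ∫_0^2 (1 - 2*x) v dx + 2·v(2) for all v ∈ V.

Multiply both sides by a test function v and integrate from 0 to 2:
  ∫_0^2 −u''(x) v(x) dx = ∫_0^2 f(x) v(x) dx.
Integrate the LHS by parts once:
  ∫_0^2 −u'' v dx = −[u'(x) v(x)]_0^2 + ∫_0^2 u'(x) v'(x) dx.
Thus ∫_0^2 u'(x) v'(x) dx = ∫_0^2 f(x) v(x) dx + [u'(x) v(x)]_0^2.
Choose V so that boundary terms are either known or forced to vanish.
u has inhomogeneous Neumann u'(0) = 0, u'(2) = 2. [u' v]_0^2 = (2)·v(2) − (0)·v(0) = 2·v(2). Take V = H^1(0, 2); boundary term becomes part of RHS.
Weak formulation: find u (satisfying any essential BC) such that ∫_0^2 u'(x) v'(x) dx = ∫_0^2 f v dx + 2·v(2) for all v ∈ V (Neumann data are natural BCs: they enter the RHS as boundary terms).
Substituting f(x) = 1 - 2*x, the right-hand side is ∫_0^2 (1 - 2*x) v dx + 2·v(2).
Compatibility check (pure Neumann): taking v ≡ 1 ∈ V gives 0 = ∫_0^2 f dx + (2) − (0), i.e. ∫_0^2 f dx must equal u'(0) − u'(2) = -2. Indeed ∫_0^2 (1 - 2*x) dx = -2, so the data are compatible. The solution is then unique only up to an additive constant (fix it e.g. by requiring ∫_0^2 u dx = 0).


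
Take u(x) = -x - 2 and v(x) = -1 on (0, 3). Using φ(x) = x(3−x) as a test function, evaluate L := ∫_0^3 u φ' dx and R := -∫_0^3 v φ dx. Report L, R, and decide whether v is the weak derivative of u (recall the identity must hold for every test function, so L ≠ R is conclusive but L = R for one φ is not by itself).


LHS = 9/2, RHS = 9/2. Yes, v = u' weakly.

u(x) = -x - 2, classical derivative u'(x) = -1.
φ(x) = x(3−x), so φ'(x) = 3 - 2*x.
Note φ(0) = φ(3) = 0, so the boundary term u·φ vanishes.
LHS = ∫_0^3 u(x) φ'(x) dx = ∫_0^3 (2*x^2 + x - 6) dx. Term by term:
  ∫_0^3 2*x^2 dx = 18;  ∫_0^3 x dx = 9/2;  ∫_0^3 -6 dx = -18.
Sum: 18 + 9/2 − 18 = 9/2.
So LHS = 9/2.
∫_0^3 v(x) φ(x) dx = ∫_0^3 (x^2 - 3*x) dx. Term by term:
  ∫_0^3 x^2 dx = 9;  ∫_0^3 -3*x dx = -27/2.
Sum: 9 − 27/2 = -9/2.
So RHS = -∫_0^3 v(x) φ(x) dx = 9/2.
LHS = RHS, so the identity holds for this test φ.
Moreover u is smooth here and v(x) = u'(x) = -1 pointwise, so the identity holds for every test function. Hence v is the weak derivative of u.


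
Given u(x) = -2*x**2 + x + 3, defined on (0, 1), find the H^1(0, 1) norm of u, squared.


||u||_{H^1}^2 = 157/15

The H^1 norm (squared) on an interval (0, L) is
  ||u||_{H^1}^2 = ∫_0^L u(x)^2 dx + ∫_0^L u'(x)^2 dx.
Compute u'(x) = 1 - 4*x.
Then u(x)^2 = 4*x**4 - 4*x**3 - 11*x**2 + 6*x + 9 and u'(x)^2 = 16*x**2 - 8*x + 1.
Integrate each monomial from 0 to 1 using ∫_0^1 c·x^n dx = c·1^(n+1)/(n+1):
  ∫_0^1 u(x)^2 dx = ∫_0^1 (4*x^4 - 4*x^3 - 11*x^2 + 6*x + 9) dx. Term by term:
    ∫_0^1 4*x^4 dx = 4/5;  ∫_0^1 -4*x^3 dx = -1;  ∫_0^1 -11*x^2 dx = -11/3;
    ∫_0^1 6*x dx = 3;  ∫_0^1 9 dx = 9.
  Sum: 4/5 − 1 − 11/3 + 3 + 9 = 122/15.
  ∫_0^1 u'(x)^2 dx = ∫_0^1 (16*x^2 - 8*x + 1) dx. Term by term:
    ∫_0^1 16*x^2 dx = 16/3;  ∫_0^1 -8*x dx = -4;  ∫_0^1 1 dx = 1.
  Sum: 16/3 − 4 + 1 = 7/3.
Adding: ||u||_{H^1}^2 = 122/15 + 7/3 = 157/15.


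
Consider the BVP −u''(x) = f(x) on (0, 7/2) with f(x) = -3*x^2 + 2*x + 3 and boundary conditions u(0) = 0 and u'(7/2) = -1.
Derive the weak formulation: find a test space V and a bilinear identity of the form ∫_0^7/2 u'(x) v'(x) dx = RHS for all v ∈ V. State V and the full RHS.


V = {v ∈ H^1(0, 7/2) : v(0) = 0} (test functions vanish at x = 0 where u is specified); weak form: ∫_0^7/2 u'v' dx = ∫_0^7/2 (-3*x^2 + 2*x + 3) v dx − v(7/2) for all v ∈ V.

Multiply both sides by a test function v and integrate from 0 to 7/2:
  ∫_0^7/2 −u''(x) v(x) dx = ∫_0^7/2 f(x) v(x) dx.
Integrate the LHS by parts once:
  ∫_0^7/2 −u'' v dx = −[u'(x) v(x)]_0^7/2 + ∫_0^7/2 u'(x) v'(x) dx.
Thus ∫_0^7/2 u'(x) v'(x) dx = ∫_0^7/2 f(x) v(x) dx + [u'(x) v(x)]_0^7/2.
Choose V so that boundary terms are either known or forced to vanish.
Mixed BC: u(0) = 0 (Dirichlet) and u'(7/2) = -1 (Neumann). Define V = {v ∈ H^1(0, 7/2) : v(0) = 0}. Then [u' v]_0^7/2 = u'(7/2)·v(7/2) − u'(0)·0 = − v(7/2).
Weak formulation: find u (satisfying any essential BC) such that ∫_0^7/2 u'(x) v'(x) dx = ∫_0^7/2 f v dx − v(7/2) for all v ∈ V (Dirichlet at 0 absorbed into V; Neumann datum at x = 7/2 contributes the boundary term).
Substituting f(x) = -3*x^2 + 2*x + 3, the right-hand side is ∫_0^7/2 (-3*x^2 + 2*x + 3) v dx − v(7/2).


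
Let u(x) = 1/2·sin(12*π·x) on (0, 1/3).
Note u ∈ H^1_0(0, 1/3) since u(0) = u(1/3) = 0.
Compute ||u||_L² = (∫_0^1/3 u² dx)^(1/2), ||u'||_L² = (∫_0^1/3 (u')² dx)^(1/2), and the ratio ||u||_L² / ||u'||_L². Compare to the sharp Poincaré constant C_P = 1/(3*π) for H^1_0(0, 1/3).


||u||_L² / ||u'||_L² = 1/(12*π) < C_P = 1/(3*π).

u(x) = 1/2·sin(12*π·x), so u'(x) = 6*π*cos(12*π*x).
Writing u(x) = A·sin(kπx/L) with A = 1/2 and k = 4, use ∫_0^L sin²(kπx/L) dx = L/2 and ∫_0^L cos²(kπx/L) dx = L/2.
u² = 1/4·sin²(12*π·x) and (u')² = 36*π^2·cos²(12*π·x), and each of sin², cos² integrates to L/2 = 1/6 over (0, 1/3).
∫_0^1/3 u² dx = 1/24, so ||u||_L² = sqrt(6)/12.
∫_0^1/3 (u')² dx = 6*π^2, so ||u'||_L² = sqrt(6)*π.
Ratio ||u||_L² / ||u'||_L² = 1/(12*π).
Sharp Poincaré constant on H^1_0(0, 1/3) is C_P = L/π = 1/(3*π), achieved by sin(3*π·x).
This is the k = 4 harmonic; the ratio L/(kπ) is strictly less than C_P = L/π, consistent with the sharp inequality ||u||_L² ≤ C_P ||u'||_L².


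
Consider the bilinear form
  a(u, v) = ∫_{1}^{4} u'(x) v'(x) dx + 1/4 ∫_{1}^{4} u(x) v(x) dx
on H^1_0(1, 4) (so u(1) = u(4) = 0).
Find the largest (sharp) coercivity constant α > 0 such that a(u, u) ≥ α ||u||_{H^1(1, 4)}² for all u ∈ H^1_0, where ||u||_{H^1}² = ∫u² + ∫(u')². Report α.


α = (9/4 + π^2)/(9 + π^2)

Coercivity of a(·,·) on H^1_0(1, 4) means a(u, u) ≥ α ||u||_{H^1}² for every u ∈ H^1_0.
The interval has length L = 3, and Poincaré/coercivity depend only on L. Here a(u, u) = ∫(u')² + (1/4)·∫u².
Here 0 < c = 1/4 < 1. The condition a(u,u) ≥ α||u||_{H^1}² reads (1−α)∫(u')² ≥ (α−c)∫u². Any admissible α is ≤ 1 (rapidly oscillating u have ∫u²/∫(u')² → 0), and α = 1 would force 0 ≥ (1−c)∫u², impossible since c < 1; so 1−α > 0. By the sharp Poincaré inequality on H^1_0 of an interval of length L, ∫(u')² ≥ (π/L)²∫u² with equality for the first sine mode sin(π(x−x₀)/L) (x₀ the left endpoint), so the inequality holds for all u iff (1−α)(π/L)² ≥ α − c, i.e. α ≤ ((π/L)² + c)/((π/L)² + 1) = (1 + c(L/π)²)/(1 + (L/π)²). With (π/L)² = π^2/9 and c = 1/4, the largest admissible constant is α = ((π/L)² + c)/((π/L)² + 1).
Simplifying, α = (9/4 + π^2)/(9 + π^2).


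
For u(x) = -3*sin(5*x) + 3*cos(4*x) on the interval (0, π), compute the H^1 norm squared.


||u||_{H^1(0,π)}^2 = -340 + 387*π/2

u'(x) = -12*sin(4*x) - 15*cos(5*x).
Expand u² and (u')² and integrate term by term on (0, π), using: for integers n ≥ 1, ∫_0^π sin²(nx) dx = ∫_0^π cos²(nx) dx = π/2; for n ≠ n', ∫_0^π sin(nx)sin(n'x) dx = ∫_0^π cos(nx)cos(n'x) dx = 0; and by product-to-sum, ∫_0^π sin(nx)cos(n'x) dx = ½∫_0^π [sin((n+n')x) + sin((n−n')x)] dx, which is 0 when n+n' is even and 2n/(n²−n'²) when n+n' is odd (it need not vanish on (0, π)).
  u² squared terms: (-3)²·∫sin(5x)² dx = 9·π/2 = 9*π/2;  (3)²·∫cos(4x)² dx = 9·π/2 = 9*π/2.
  u² cross terms: 2·(-3)·(3)·∫sin(5x)·cos(4x) dx = -18·(10/9) = -20.
  So ∫_0^π u² dx = 9*π/2 + 9*π/2 − 20 = -20 + 9*π.
  (u')² squared terms: (-15)²·∫cos(5x)² dx = 225·π/2 = 225*π/2;  (-12)²·∫sin(4x)² dx = 144·π/2 = 72*π.
  (u')² cross terms: 2·(-15)·(-12)·∫cos(5x)·sin(4x) dx = 360·(-8/9) = -320.
  So ∫_0^π (u')² dx = 225*π/2 + 72*π − 320 = -320 + 369*π/2.
||u||_{H^1}^2 = (-20 + 9*π) + (-320 + 369*π/2) = -340 + 387*π/2.


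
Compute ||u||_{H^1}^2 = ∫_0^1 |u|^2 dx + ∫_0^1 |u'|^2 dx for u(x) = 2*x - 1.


||u||_{H^1}^2 = 13/3

The H^1 norm (squared) on an interval (0, L) is
  ||u||_{H^1}^2 = ∫_0^L u(x)^2 dx + ∫_0^L u'(x)^2 dx.
Compute u'(x) = 2.
Then u(x)^2 = 4*x**2 - 4*x + 1 and u'(x)^2 = 4.
Integrate each monomial from 0 to 1 using ∫_0^1 c·x^n dx = c·1^(n+1)/(n+1):
  ∫_0^1 u(x)^2 dx = ∫_0^1 (4*x^2 - 4*x + 1) dx. Term by term:
    ∫_0^1 4*x^2 dx = 4/3;  ∫_0^1 -4*x dx = -2;  ∫_0^1 1 dx = 1.
  Sum: 4/3 − 2 + 1 = 1/3.
  ∫_0^1 u'(x)^2 dx = ∫_0^1 (4) dx. Term by term:
    ∫_0^1 4 dx = 4.
Adding: ||u||_{H^1}^2 = 1/3 + 4 = 13/3.


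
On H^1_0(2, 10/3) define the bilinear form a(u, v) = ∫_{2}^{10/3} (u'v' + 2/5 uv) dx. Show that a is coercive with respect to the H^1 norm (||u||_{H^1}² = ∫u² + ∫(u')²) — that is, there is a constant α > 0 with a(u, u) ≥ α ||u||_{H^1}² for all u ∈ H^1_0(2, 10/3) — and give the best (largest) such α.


α = (32 + 45*π^2)/(5*(16 + 9*π^2))

Coercivity of a(·,·) on H^1_0(2, 10/3) means a(u, u) ≥ α ||u||_{H^1}² for every u ∈ H^1_0.
The interval has length L = 4/3, and Poincaré/coercivity depend only on L. Here a(u, u) = ∫(u')² + (2/5)·∫u².
Here 0 < c = 2/5 < 1. The condition a(u,u) ≥ α||u||_{H^1}² reads (1−α)∫(u')² ≥ (α−c)∫u². Any admissible α is ≤ 1 (rapidly oscillating u have ∫u²/∫(u')² → 0), and α = 1 would force 0 ≥ (1−c)∫u², impossible since c < 1; so 1−α > 0. By the sharp Poincaré inequality on H^1_0 of an interval of length L, ∫(u')² ≥ (π/L)²∫u² with equality for the first sine mode sin(π(x−x₀)/L) (x₀ the left endpoint), so the inequality holds for all u iff (1−α)(π/L)² ≥ α − c, i.e. α ≤ ((π/L)² + c)/((π/L)² + 1) = (1 + c(L/π)²)/(1 + (L/π)²). With (π/L)² = 9*π^2/16 and c = 2/5, the largest admissible constant is α = ((π/L)² + c)/((π/L)² + 1).
Simplifying, α = (32 + 45*π^2)/(5*(16 + 9*π^2)).


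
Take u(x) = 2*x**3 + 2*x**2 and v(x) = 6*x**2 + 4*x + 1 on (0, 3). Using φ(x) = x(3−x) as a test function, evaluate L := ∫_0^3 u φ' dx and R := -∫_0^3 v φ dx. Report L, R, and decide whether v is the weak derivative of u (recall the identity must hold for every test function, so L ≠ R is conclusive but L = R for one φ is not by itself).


LHS = -999/10, RHS = -522/5. No, v is not the weak derivative of u.

u(x) = 2*x**3 + 2*x**2, classical derivative u'(x) = 6*x**2 + 4*x.
φ(x) = x(3−x), so φ'(x) = 3 - 2*x.
Note φ(0) = φ(3) = 0, so the boundary term u·φ vanishes.
LHS = ∫_0^3 u(x) φ'(x) dx = ∫_0^3 (-4*x^4 + 2*x^3 + 6*x^2) dx. Term by term:
  ∫_0^3 -4*x^4 dx = -972/5;  ∫_0^3 2*x^3 dx = 81/2;  ∫_0^3 6*x^2 dx = 54.
Sum: -972/5 + 81/2 + 54 = -999/10.
So LHS = -999/10.
∫_0^3 v(x) φ(x) dx = ∫_0^3 (-6*x^4 + 14*x^3 + 11*x^2 + 3*x) dx. Term by term:
  ∫_0^3 -6*x^4 dx = -1458/5;  ∫_0^3 14*x^3 dx = 567/2;  ∫_0^3 11*x^2 dx = 99;
  ∫_0^3 3*x dx = 27/2.
Sum: -1458/5 + 567/2 + 99 + 27/2 = 522/5.
So RHS = -∫_0^3 v(x) φ(x) dx = -522/5.
LHS − RHS = 9/2 ≠ 0, so the identity fails.
(For a valid weak derivative the identity must hold for EVERY test function, in particular this one. The failure shows v is NOT the weak derivative of u.)
Correct weak derivative would be u'(x) = 6*x**2 + 4*x.


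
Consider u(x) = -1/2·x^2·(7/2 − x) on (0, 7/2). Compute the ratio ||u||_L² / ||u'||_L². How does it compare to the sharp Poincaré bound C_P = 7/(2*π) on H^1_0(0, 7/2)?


||u||_L² / ||u'||_L² = sqrt(14)/4 < C_P = 7/(2*π).

u(x) = -1/2·x^2·(7/2 − x), so u'(x) = x*(3*x - 7)/2.
u(x) = -1/2·x^2·(7/2 − x) vanishes at x = 0 and x = 7/2, so u ∈ H^1_0(0, 7/2). Differentiate via the product rule and integrate the resulting polynomials term by term.
  ∫_0^7/2 u² dx = ∫_0^7/2 (x^6/4 - 7*x^5/4 + 49*x^4/16) dx. Term by term:
    ∫_0^7/2 x^6/4 dx = 117649/512;  ∫_0^7/2 -7*x^5/4 dx = -823543/1536;  ∫_0^7/2 49*x^4/16 dx = 823543/2560.
  Sum: 117649/512 − 823543/1536 + 823543/2560 = 117649/7680.
  ∫_0^7/2 (u')² dx = ∫_0^7/2 (9*x^4/4 - 21*x^3/2 + 49*x^2/4) dx. Term by term:
    ∫_0^7/2 9*x^4/4 dx = 151263/640;  ∫_0^7/2 -21*x^3/2 dx = -50421/128;  ∫_0^7/2 49*x^2/4 dx = 16807/96.
  Sum: 151263/640 − 50421/128 + 16807/96 = 16807/960.
∫_0^7/2 u² dx = 117649/7680, so ||u||_L² = 343*sqrt(30)/480.
∫_0^7/2 (u')² dx = 16807/960, so ||u'||_L² = 49*sqrt(105)/120.
Ratio ||u||_L² / ||u'||_L² = sqrt(14)/4.
Sharp Poincaré constant on H^1_0(0, 7/2) is C_P = L/π = 7/(2*π), achieved by sin(2*π/7·x).
A polynomial bump cannot attain the sharp Poincaré constant (only the first sine eigenfunction does), so the ratio is strictly less than C_P, consistent with ||u||_L² ≤ C_P ||u'||_L².


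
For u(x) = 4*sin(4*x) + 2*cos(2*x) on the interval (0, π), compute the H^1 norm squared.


||u||_{H^1(0,π)}^2 = 146*π

u'(x) = -4*sin(2*x) + 16*cos(4*x).
Expand u² and (u')² and integrate term by term on (0, π), using: for integers n ≥ 1, ∫_0^π sin²(nx) dx = ∫_0^π cos²(nx) dx = π/2; for n ≠ n', ∫_0^π sin(nx)sin(n'x) dx = ∫_0^π cos(nx)cos(n'x) dx = 0; and by product-to-sum, ∫_0^π sin(nx)cos(n'x) dx = ½∫_0^π [sin((n+n')x) + sin((n−n')x)] dx, which is 0 when n+n' is even and 2n/(n²−n'²) when n+n' is odd (it need not vanish on (0, π)).
  u² squared terms: (2)²·∫cos(2x)² dx = 4·π/2 = 2*π;  (4)²·∫sin(4x)² dx = 16·π/2 = 8*π.
  u² cross terms: 2·(2)·(4)·∫cos(2x)·sin(4x) dx = 16·(0) = 0.
  So ∫_0^π u² dx = 2*π + 8*π + 0 = 10*π.
  (u')² squared terms: (-4)²·∫sin(2x)² dx = 16·π/2 = 8*π;  (16)²·∫cos(4x)² dx = 256·π/2 = 128*π.
  (u')² cross terms: 2·(-4)·(16)·∫sin(2x)·cos(4x) dx = -128·(0) = 0.
  So ∫_0^π (u')² dx = 8*π + 128*π + 0 = 136*π.
||u||_{H^1}^2 = (10*π) + (136*π) = 146*π.


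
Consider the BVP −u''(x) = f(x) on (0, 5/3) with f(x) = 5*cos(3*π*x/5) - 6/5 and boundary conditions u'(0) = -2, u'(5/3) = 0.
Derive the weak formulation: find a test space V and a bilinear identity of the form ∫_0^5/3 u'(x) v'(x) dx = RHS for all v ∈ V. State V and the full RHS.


V = H^1(0, 5/3) (v unrestricted at boundary; u is determined up to an additive constant); weak form: ∫_0^5/3 u'v' dx = ∫_0^5/3 (5*cos(3*π*x/5) - 6/5) v dx + 2·v(0) for all v ∈ V.

Multiply both sides by a test function v and integrate from 0 to 5/3:
  ∫_0^5/3 −u''(x) v(x) dx = ∫_0^5/3 f(x) v(x) dx.
Integrate the LHS by parts once:
  ∫_0^5/3 −u'' v dx = −[u'(x) v(x)]_0^5/3 + ∫_0^5/3 u'(x) v'(x) dx.
Thus ∫_0^5/3 u'(x) v'(x) dx = ∫_0^5/3 f(x) v(x) dx + [u'(x) v(x)]_0^5/3.
Choose V so that boundary terms are either known or forced to vanish.
u has inhomogeneous Neumann u'(0) = -2, u'(5/3) = 0. [u' v]_0^5/3 = (0)·v(5/3) − (-2)·v(0) = 2·v(0). Take V = H^1(0, 5/3); boundary term becomes part of RHS.
Weak formulation: find u (satisfying any essential BC) such that ∫_0^5/3 u'(x) v'(x) dx = ∫_0^5/3 f v dx + 2·v(0) for all v ∈ V (Neumann data are natural BCs: they enter the RHS as boundary terms).
Substituting f(x) = 5*cos(3*π*x/5) - 6/5, the right-hand side is ∫_0^5/3 (5*cos(3*π*x/5) - 6/5) v dx + 2·v(0).
Compatibility check (pure Neumann): taking v ≡ 1 ∈ V gives 0 = ∫_0^5/3 f dx + (0) − (-2), i.e. ∫_0^5/3 f dx must equal u'(0) − u'(5/3) = -2. Indeed ∫_0^5/3 (5*cos(3*π*x/5) - 6/5) dx = -2, so the data are compatible. The solution is then unique only up to an additive constant (fix it e.g. by requiring ∫_0^5/3 u dx = 0).


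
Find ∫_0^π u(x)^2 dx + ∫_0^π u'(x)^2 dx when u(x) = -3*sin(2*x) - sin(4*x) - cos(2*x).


||u||_{H^1(0,π)}^2 = 67*π/2

u'(x) = 2*sin(2*x) - 6*cos(2*x) - 4*cos(4*x).
Expand u² and (u')² and integrate term by term on (0, π), using: for integers n ≥ 1, ∫_0^π sin²(nx) dx = ∫_0^π cos²(nx) dx = π/2; for n ≠ n', ∫_0^π sin(nx)sin(n'x) dx = ∫_0^π cos(nx)cos(n'x) dx = 0; and by product-to-sum, ∫_0^π sin(nx)cos(n'x) dx = ½∫_0^π [sin((n+n')x) + sin((n−n')x)] dx, which is 0 when n+n' is even and 2n/(n²−n'²) when n+n' is odd (it need not vanish on (0, π)).
  u² squared terms: (-1)²·∫cos(2x)² dx = 1·π/2 = π/2;  (-1)²·∫sin(4x)² dx = 1·π/2 = π/2;  (-3)²·∫sin(2x)² dx = 9·π/2 = 9*π/2.
  u² cross terms: 2·(-1)·(-1)·∫cos(2x)·sin(4x) dx = 2·(0) = 0;  2·(-1)·(-3)·∫cos(2x)·sin(2x) dx = 6·(0) = 0;  2·(-1)·(-3)·∫sin(4x)·sin(2x) dx = 6·(0) = 0.
  So ∫_0^π u² dx = π/2 + π/2 + 9*π/2 + 0 + 0 + 0 = 11*π/2.
  (u')² squared terms: (-6)²·∫cos(2x)² dx = 36·π/2 = 18*π;  (-4)²·∫cos(4x)² dx = 16·π/2 = 8*π;  (2)²·∫sin(2x)² dx = 4·π/2 = 2*π.
  (u')² cross terms: 2·(-6)·(-4)·∫cos(2x)·cos(4x) dx = 48·(0) = 0;  2·(-6)·(2)·∫cos(2x)·sin(2x) dx = -24·(0) = 0;  2·(-4)·(2)·∫cos(4x)·sin(2x) dx = -16·(0) = 0.
  So ∫_0^π (u')² dx = 18*π + 8*π + 2*π + 0 + 0 + 0 = 28*π.
||u||_{H^1}^2 = (11*π/2) + (28*π) = 67*π/2.


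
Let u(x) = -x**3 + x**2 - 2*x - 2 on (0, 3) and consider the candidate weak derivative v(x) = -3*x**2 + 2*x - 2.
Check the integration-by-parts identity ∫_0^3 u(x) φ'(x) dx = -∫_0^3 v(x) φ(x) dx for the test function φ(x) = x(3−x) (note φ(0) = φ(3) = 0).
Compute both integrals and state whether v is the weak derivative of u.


LHS = 639/20, RHS = 639/20. Yes, v = u' weakly.

u(x) = -x**3 + x**2 - 2*x - 2, classical derivative u'(x) = -3*x**2 + 2*x - 2.
φ(x) = x(3−x), so φ'(x) = 3 - 2*x.
Note φ(0) = φ(3) = 0, so the boundary term u·φ vanishes.
LHS = ∫_0^3 u(x) φ'(x) dx = ∫_0^3 (2*x^4 - 5*x^3 + 7*x^2 - 2*x - 6) dx. Term by term:
  ∫_0^3 2*x^4 dx = 486/5;  ∫_0^3 -5*x^3 dx = -405/4;  ∫_0^3 7*x^2 dx = 63;
  ∫_0^3 -2*x dx = -9;  ∫_0^3 -6 dx = -18.
Sum: 486/5 − 405/4 + 63 − 9 − 18 = 639/20.
So LHS = 639/20.
∫_0^3 v(x) φ(x) dx = ∫_0^3 (3*x^4 - 11*x^3 + 8*x^2 - 6*x) dx. Term by term:
  ∫_0^3 3*x^4 dx = 729/5;  ∫_0^3 -11*x^3 dx = -891/4;  ∫_0^3 8*x^2 dx = 72;
  ∫_0^3 -6*x dx = -27.
Sum: 729/5 − 891/4 + 72 − 27 = -639/20.
So RHS = -∫_0^3 v(x) φ(x) dx = 639/20.
LHS = RHS, so the identity holds for this test φ.
Moreover u is smooth here and v(x) = u'(x) = -3*x**2 + 2*x - 2 pointwise, so the identity holds for every test function. Hence v is the weak derivative of u.


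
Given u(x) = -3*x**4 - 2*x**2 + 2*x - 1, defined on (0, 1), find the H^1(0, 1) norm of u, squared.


||u||_{H^1}^2 = 1102/35

The H^1 norm (squared) on an interval (0, L) is
  ||u||_{H^1}^2 = ∫_0^L u(x)^2 dx + ∫_0^L u'(x)^2 dx.
Compute u'(x) = -12*x**3 - 4*x + 2.
Then u(x)^2 = 9*x**8 + 12*x**6 - 12*x**5 + 10*x**4 - 8*x**3 + 8*x**2 - 4*x + 1 and u'(x)^2 = 144*x**6 + 96*x**4 - 48*x**3 + 16*x**2 - 16*x + 4.
Integrate each monomial from 0 to 1 using ∫_0^1 c·x^n dx = c·1^(n+1)/(n+1):
  ∫_0^1 u(x)^2 dx = ∫_0^1 (9*x^8 + 12*x^6 - 12*x^5 + 10*x^4 - 8*x^3 + 8*x^2 - 4*x + 1) dx. Term by term:
    ∫_0^1 9*x^8 dx = 1;  ∫_0^1 12*x^6 dx = 12/7;  ∫_0^1 -12*x^5 dx = -2;
    ∫_0^1 10*x^4 dx = 2;  ∫_0^1 -8*x^3 dx = -2;  ∫_0^1 8*x^2 dx = 8/3;
    ∫_0^1 -4*x dx = -2;  ∫_0^1 1 dx = 1.
  Sum: 1 + 12/7 − 2 + 2 − 2 + 8/3 − 2 + 1 = 50/21.
  ∫_0^1 u'(x)^2 dx = ∫_0^1 (144*x^6 + 96*x^4 - 48*x^3 + 16*x^2 - 16*x + 4) dx. Term by term:
    ∫_0^1 144*x^6 dx = 144/7;  ∫_0^1 96*x^4 dx = 96/5;  ∫_0^1 -48*x^3 dx = -12;
    ∫_0^1 16*x^2 dx = 16/3;  ∫_0^1 -16*x dx = -8;  ∫_0^1 4 dx = 4.
  Sum: 144/7 + 96/5 − 12 + 16/3 − 8 + 4 = 3056/105.
Adding: ||u||_{H^1}^2 = 50/21 + 3056/105 = 1102/35.


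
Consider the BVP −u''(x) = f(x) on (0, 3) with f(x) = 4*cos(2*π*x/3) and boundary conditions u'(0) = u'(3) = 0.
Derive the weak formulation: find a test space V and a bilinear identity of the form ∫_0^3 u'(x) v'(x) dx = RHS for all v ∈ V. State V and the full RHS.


V = H^1(0, 3) (no boundary constraint on v; u is determined up to an additive constant); weak form: ∫_0^3 u'v' dx = ∫_0^3 (4*cos(2*π*x/3)) v dx for all v ∈ V.

Multiply both sides by a test function v and integrate from 0 to 3:
  ∫_0^3 −u''(x) v(x) dx = ∫_0^3 f(x) v(x) dx.
Integrate the LHS by parts once:
  ∫_0^3 −u'' v dx = −[u'(x) v(x)]_0^3 + ∫_0^3 u'(x) v'(x) dx.
Thus ∫_0^3 u'(x) v'(x) dx = ∫_0^3 f(x) v(x) dx + [u'(x) v(x)]_0^3.
Choose V so that boundary terms are either known or forced to vanish.
u has homogeneous Neumann: u'(0) = u'(3) = 0. So [u' v]_0^3 = 0·v(3) − 0·v(0) = 0 for any v; take V = H^1(0, 3).
Weak formulation: find u (satisfying any essential BC) such that ∫_0^3 u'(x) v'(x) dx = ∫_0^3 f v dx for all v ∈ V (homogeneous Neumann, so boundary terms vanish).
Substituting f(x) = 4*cos(2*π*x/3), the right-hand side is ∫_0^3 (4*cos(2*π*x/3)) v dx.
Compatibility check (pure Neumann): taking v ≡ 1 ∈ V gives 0 = ∫_0^3 f dx + (0) − (0), i.e. ∫_0^3 f dx must equal u'(0) − u'(3) = 0. Indeed ∫_0^3 (4*cos(2*π*x/3)) dx = 0, so the data are compatible. The solution is then unique only up to an additive constant (fix it e.g. by requiring ∫_0^3 u dx = 0).


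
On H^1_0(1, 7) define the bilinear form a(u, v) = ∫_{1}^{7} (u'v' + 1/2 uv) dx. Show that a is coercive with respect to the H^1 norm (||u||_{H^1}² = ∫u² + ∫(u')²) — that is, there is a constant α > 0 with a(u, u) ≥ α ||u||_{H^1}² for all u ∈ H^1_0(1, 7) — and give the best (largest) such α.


α = (π^2 + 18)/(π^2 + 36)

Coercivity of a(·,·) on H^1_0(1, 7) means a(u, u) ≥ α ||u||_{H^1}² for every u ∈ H^1_0.
The interval has length L = 6, and Poincaré/coercivity depend only on L. Here a(u, u) = ∫(u')² + (1/2)·∫u².
Here 0 < c = 1/2 < 1. The condition a(u,u) ≥ α||u||_{H^1}² reads (1−α)∫(u')² ≥ (α−c)∫u². Any admissible α is ≤ 1 (rapidly oscillating u have ∫u²/∫(u')² → 0), and α = 1 would force 0 ≥ (1−c)∫u², impossible since c < 1; so 1−α > 0. By the sharp Poincaré inequality on H^1_0 of an interval of length L, ∫(u')² ≥ (π/L)²∫u² with equality for the first sine mode sin(π(x−x₀)/L) (x₀ the left endpoint), so the inequality holds for all u iff (1−α)(π/L)² ≥ α − c, i.e. α ≤ ((π/L)² + c)/((π/L)² + 1) = (1 + c(L/π)²)/(1 + (L/π)²). With (π/L)² = π^2/36 and c = 1/2, the largest admissible constant is α = ((π/L)² + c)/((π/L)² + 1).
Simplifying, α = (π^2 + 18)/(π^2 + 36).


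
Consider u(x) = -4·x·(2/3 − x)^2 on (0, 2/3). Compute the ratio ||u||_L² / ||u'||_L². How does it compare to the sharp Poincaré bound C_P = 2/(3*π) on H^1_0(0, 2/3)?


||u||_L² / ||u'||_L² = sqrt(14)/21 < C_P = 2/(3*π).

u(x) = -4·x·(2/3 − x)^2, so u'(x) = -12*x^2 + 32*x/3 - 16/9.
u(x) = -4·x·(2/3 − x)^2 vanishes at x = 0 and x = 2/3, so u ∈ H^1_0(0, 2/3). Differentiate via the product rule and integrate the resulting polynomials term by term.
  ∫_0^2/3 u² dx = ∫_0^2/3 (16*x^6 - 128*x^5/3 + 128*x^4/3 - 512*x^3/27 + 256*x^2/81) dx. Term by term:
    ∫_0^2/3 16*x^6 dx = 2048/15309;  ∫_0^2/3 -128*x^5/3 dx = -4096/6561;  ∫_0^2/3 128*x^4/3 dx = 4096/3645;
    ∫_0^2/3 -512*x^3/27 dx = -2048/2187;  ∫_0^2/3 256*x^2/81 dx = 2048/6561.
  Sum: 2048/15309 − 4096/6561 + 4096/3645 − 2048/2187 + 2048/6561 = 2048/229635.
  ∫_0^2/3 (u')² dx = ∫_0^2/3 (144*x^4 - 256*x^3 + 1408*x^2/9 - 1024*x/27 + 256/81) dx. Term by term:
    ∫_0^2/3 144*x^4 dx = 512/135;  ∫_0^2/3 -256*x^3 dx = -1024/81;  ∫_0^2/3 1408*x^2/9 dx = 11264/729;
    ∫_0^2/3 -1024*x/27 dx = -2048/243;  ∫_0^2/3 256/81 dx = 512/243.
  Sum: 512/135 − 1024/81 + 11264/729 − 2048/243 + 512/243 = 1024/3645.
∫_0^2/3 u² dx = 2048/229635, so ||u||_L² = 32*sqrt(70)/2835.
∫_0^2/3 (u')² dx = 1024/3645, so ||u'||_L² = 32*sqrt(5)/135.
Ratio ||u||_L² / ||u'||_L² = sqrt(14)/21.
Sharp Poincaré constant on H^1_0(0, 2/3) is C_P = L/π = 2/(3*π), achieved by sin(3*π/2·x).
A polynomial bump cannot attain the sharp Poincaré constant (only the first sine eigenfunction does), so the ratio is strictly less than C_P, consistent with ||u||_L² ≤ C_P ||u'||_L².


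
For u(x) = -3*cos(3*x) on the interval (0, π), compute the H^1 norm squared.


||u||_{H^1(0,π)}^2 = 45*π

u'(x) = 9*sin(3*x).
Expand u² and (u')² and integrate term by term on (0, π), using: for integers n ≥ 1, ∫_0^π sin²(nx) dx = ∫_0^π cos²(nx) dx = π/2; for n ≠ n', ∫_0^π sin(nx)sin(n'x) dx = ∫_0^π cos(nx)cos(n'x) dx = 0; and by product-to-sum, ∫_0^π sin(nx)cos(n'x) dx = ½∫_0^π [sin((n+n')x) + sin((n−n')x)] dx, which is 0 when n+n' is even and 2n/(n²−n'²) when n+n' is odd (it need not vanish on (0, π)).
  u² squared terms: (-3)²·∫cos(3x)² dx = 9·π/2 = 9*π/2.
  So ∫_0^π u² dx = 9*π/2.
  (u')² squared terms: (9)²·∫sin(3x)² dx = 81·π/2 = 81*π/2.
  So ∫_0^π (u')² dx = 81*π/2.
||u||_{H^1}^2 = (9*π/2) + (81*π/2) = 45*π.


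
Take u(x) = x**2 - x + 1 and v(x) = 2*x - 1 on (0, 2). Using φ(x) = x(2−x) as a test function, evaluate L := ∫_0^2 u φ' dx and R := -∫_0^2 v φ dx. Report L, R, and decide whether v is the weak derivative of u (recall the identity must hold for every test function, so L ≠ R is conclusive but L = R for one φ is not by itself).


LHS = -4/3, RHS = -4/3. Yes, v = u' weakly.

u(x) = x**2 - x + 1, classical derivative u'(x) = 2*x - 1.
φ(x) = x(2−x), so φ'(x) = 2 - 2*x.
Note φ(0) = φ(2) = 0, so the boundary term u·φ vanishes.
LHS = ∫_0^2 u(x) φ'(x) dx = ∫_0^2 (-2*x^3 + 4*x^2 - 4*x + 2) dx. Term by term:
  ∫_0^2 -2*x^3 dx = -8;  ∫_0^2 4*x^2 dx = 32/3;  ∫_0^2 -4*x dx = -8;
  ∫_0^2 2 dx = 4.
Sum: -8 + 32/3 − 8 + 4 = -4/3.
So LHS = -4/3.
∫_0^2 v(x) φ(x) dx = ∫_0^2 (-2*x^3 + 5*x^2 - 2*x) dx. Term by term:
  ∫_0^2 -2*x^3 dx = -8;  ∫_0^2 5*x^2 dx = 40/3;  ∫_0^2 -2*x dx = -4.
Sum: -8 + 40/3 − 4 = 4/3.
So RHS = -∫_0^2 v(x) φ(x) dx = -4/3.
LHS = RHS, so the identity holds for this test φ.
Moreover u is smooth here and v(x) = u'(x) = 2*x - 1 pointwise, so the identity holds for every test function. Hence v is the weak derivative of u.


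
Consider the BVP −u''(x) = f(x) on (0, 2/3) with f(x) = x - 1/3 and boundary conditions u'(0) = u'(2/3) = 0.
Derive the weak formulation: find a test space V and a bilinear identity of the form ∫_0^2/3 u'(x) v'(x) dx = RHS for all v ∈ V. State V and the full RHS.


V = H^1(0, 2/3) (no boundary constraint on v; u is determined up to an additive constant); weak form: ∫_0^2/3 u'v' dx = ∫_0^2/3 (x - 1/3) v dx for all v ∈ V.

Multiply both sides by a test function v and integrate from 0 to 2/3:
  ∫_0^2/3 −u''(x) v(x) dx = ∫_0^2/3 f(x) v(x) dx.
Integrate the LHS by parts once:
  ∫_0^2/3 −u'' v dx = −[u'(x) v(x)]_0^2/3 + ∫_0^2/3 u'(x) v'(x) dx.
Thus ∫_0^2/3 u'(x) v'(x) dx = ∫_0^2/3 f(x) v(x) dx + [u'(x) v(x)]_0^2/3.
Choose V so that boundary terms are either known or forced to vanish.
u has homogeneous Neumann: u'(0) = u'(2/3) = 0. So [u' v]_0^2/3 = 0·v(2/3) − 0·v(0) = 0 for any v; take V = H^1(0, 2/3).
Weak formulation: find u (satisfying any essential BC) such that ∫_0^2/3 u'(x) v'(x) dx = ∫_0^2/3 f v dx for all v ∈ V (homogeneous Neumann, so boundary terms vanish).
Substituting f(x) = x - 1/3, the right-hand side is ∫_0^2/3 (x - 1/3) v dx.
Compatibility check (pure Neumann): taking v ≡ 1 ∈ V gives 0 = ∫_0^2/3 f dx + (0) − (0), i.e. ∫_0^2/3 f dx must equal u'(0) − u'(2/3) = 0. Indeed ∫_0^2/3 (x - 1/3) dx = 0, so the data are compatible. The solution is then unique only up to an additive constant (fix it e.g. by requiring ∫_0^2/3 u dx = 0).


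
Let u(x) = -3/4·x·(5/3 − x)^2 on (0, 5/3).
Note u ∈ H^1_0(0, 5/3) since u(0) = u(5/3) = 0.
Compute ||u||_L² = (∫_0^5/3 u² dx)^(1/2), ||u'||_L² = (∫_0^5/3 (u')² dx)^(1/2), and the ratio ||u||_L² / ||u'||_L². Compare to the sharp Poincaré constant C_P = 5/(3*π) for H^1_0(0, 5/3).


||u||_L² / ||u'||_L² = 5*sqrt(14)/42 < C_P = 5/(3*π).

u(x) = -3/4·x·(5/3 − x)^2, so u'(x) = (5 - 9*x)*(3*x - 5)/12.
u(x) = -3/4·x·(5/3 − x)^2 vanishes at x = 0 and x = 5/3, so u ∈ H^1_0(0, 5/3). Differentiate via the product rule and integrate the resulting polynomials term by term.
  ∫_0^5/3 u² dx = ∫_0^5/3 (9*x^6/16 - 15*x^5/4 + 75*x^4/8 - 125*x^3/12 + 625*x^2/144) dx. Term by term:
    ∫_0^5/3 9*x^6/16 dx = 78125/27216;  ∫_0^5/3 -15*x^5/4 dx = -78125/5832;  ∫_0^5/3 75*x^4/8 dx = 15625/648;
    ∫_0^5/3 -125*x^3/12 dx = -78125/3888;  ∫_0^5/3 625*x^2/144 dx = 78125/11664.
  Sum: 78125/27216 − 78125/5832 + 15625/648 − 78125/3888 + 78125/11664 = 15625/81648.
  ∫_0^5/3 (u')² dx = ∫_0^5/3 (81*x^4/16 - 45*x^3/2 + 275*x^2/8 - 125*x/6 + 625/144) dx. Term by term:
    ∫_0^5/3 81*x^4/16 dx = 625/48;  ∫_0^5/3 -45*x^3/2 dx = -3125/72;  ∫_0^5/3 275*x^2/8 dx = 34375/648;
    ∫_0^5/3 -125*x/6 dx = -3125/108;  ∫_0^5/3 625/144 dx = 3125/432.
  Sum: 625/48 − 3125/72 + 34375/648 − 3125/108 + 3125/432 = 625/648.
∫_0^5/3 u² dx = 15625/81648, so ||u||_L² = 125*sqrt(7)/756.
∫_0^5/3 (u')² dx = 625/648, so ||u'||_L² = 25*sqrt(2)/36.
Ratio ||u||_L² / ||u'||_L² = 5*sqrt(14)/42.
Sharp Poincaré constant on H^1_0(0, 5/3) is C_P = L/π = 5/(3*π), achieved by sin(3*π/5·x).
A polynomial bump cannot attain the sharp Poincaré constant (only the first sine eigenfunction does), so the ratio is strictly less than C_P, consistent with ||u||_L² ≤ C_P ||u'||_L².


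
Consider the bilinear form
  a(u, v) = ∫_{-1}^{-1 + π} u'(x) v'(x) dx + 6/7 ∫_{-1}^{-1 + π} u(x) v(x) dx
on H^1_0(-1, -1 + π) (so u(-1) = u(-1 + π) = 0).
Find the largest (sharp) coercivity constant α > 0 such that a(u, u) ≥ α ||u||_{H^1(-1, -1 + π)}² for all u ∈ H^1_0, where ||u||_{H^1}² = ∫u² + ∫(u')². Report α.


α = 13/14

Coercivity of a(·,·) on H^1_0(-1, -1 + π) means a(u, u) ≥ α ||u||_{H^1}² for every u ∈ H^1_0.
The interval has length L = π, and Poincaré/coercivity depend only on L. Here a(u, u) = ∫(u')² + (6/7)·∫u².
Here 0 < c = 6/7 < 1. The condition a(u,u) ≥ α||u||_{H^1}² reads (1−α)∫(u')² ≥ (α−c)∫u². Any admissible α is ≤ 1 (rapidly oscillating u have ∫u²/∫(u')² → 0), and α = 1 would force 0 ≥ (1−c)∫u², impossible since c < 1; so 1−α > 0. By the sharp Poincaré inequality on H^1_0 of an interval of length L, ∫(u')² ≥ (π/L)²∫u² with equality for the first sine mode sin(π(x−x₀)/L) (x₀ the left endpoint), so the inequality holds for all u iff (1−α)(π/L)² ≥ α − c, i.e. α ≤ ((π/L)² + c)/((π/L)² + 1) = (1 + c(L/π)²)/(1 + (L/π)²). With (π/L)² = 1 and c = 6/7, the largest admissible constant is α = ((π/L)² + c)/((π/L)² + 1).
Simplifying, α = 13/14.


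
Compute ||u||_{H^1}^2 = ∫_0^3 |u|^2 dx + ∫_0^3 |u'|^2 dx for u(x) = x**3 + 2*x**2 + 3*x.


||u||_{H^1}^2 = 104049/35

The H^1 norm (squared) on an interval (0, L) is
  ||u||_{H^1}^2 = ∫_0^L u(x)^2 dx + ∫_0^L u'(x)^2 dx.
Compute u'(x) = 3*x**2 + 4*x + 3.
Then u(x)^2 = x**6 + 4*x**5 + 10*x**4 + 12*x**3 + 9*x**2 and u'(x)^2 = 9*x**4 + 24*x**3 + 34*x**2 + 24*x + 9.
Integrate each monomial from 0 to 3 using ∫_0^3 c·x^n dx = c·3^(n+1)/(n+1):
  ∫_0^3 u(x)^2 dx = ∫_0^3 (x^6 + 4*x^5 + 10*x^4 + 12*x^3 + 9*x^2) dx. Term by term:
    ∫_0^3 x^6 dx = 2187/7;  ∫_0^3 4*x^5 dx = 486;  ∫_0^3 10*x^4 dx = 486;
    ∫_0^3 12*x^3 dx = 243;  ∫_0^3 9*x^2 dx = 81.
  Sum: 2187/7 + 486 + 486 + 243 + 81 = 11259/7.
  ∫_0^3 u'(x)^2 dx = ∫_0^3 (9*x^4 + 24*x^3 + 34*x^2 + 24*x + 9) dx. Term by term:
    ∫_0^3 9*x^4 dx = 2187/5;  ∫_0^3 24*x^3 dx = 486;  ∫_0^3 34*x^2 dx = 306;
    ∫_0^3 24*x dx = 108;  ∫_0^3 9 dx = 27.
  Sum: 2187/5 + 486 + 306 + 108 + 27 = 6822/5.
Adding: ||u||_{H^1}^2 = 11259/7 + 6822/5 = 104049/35.


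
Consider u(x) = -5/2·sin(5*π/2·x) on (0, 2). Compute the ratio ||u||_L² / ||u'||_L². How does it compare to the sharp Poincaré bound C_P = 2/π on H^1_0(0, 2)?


||u||_L² / ||u'||_L² = 2/(5*π) < C_P = 2/π.

u(x) = -5/2·sin(5*π/2·x), so u'(x) = -25*π*cos(5*π*x/2)/4.
Writing u(x) = A·sin(kπx/L) with A = -5/2 and k = 5, use ∫_0^L sin²(kπx/L) dx = L/2 and ∫_0^L cos²(kπx/L) dx = L/2.
u² = 25/4·sin²(5*π/2·x) and (u')² = 625*π^2/16·cos²(5*π/2·x), and each of sin², cos² integrates to L/2 = 1 over (0, 2).
∫_0^2 u² dx = 25/4, so ||u||_L² = 5/2.
∫_0^2 (u')² dx = 625*π^2/16, so ||u'||_L² = 25*π/4.
Ratio ||u||_L² / ||u'||_L² = 2/(5*π).
Sharp Poincaré constant on H^1_0(0, 2) is C_P = L/π = 2/π, achieved by sin(π/2·x).
This is the k = 5 harmonic; the ratio L/(kπ) is strictly less than C_P = L/π, consistent with the sharp inequality ||u||_L² ≤ C_P ||u'||_L².


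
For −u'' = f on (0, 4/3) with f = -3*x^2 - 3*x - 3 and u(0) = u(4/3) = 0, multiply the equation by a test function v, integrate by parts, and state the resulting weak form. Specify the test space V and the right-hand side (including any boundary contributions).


V = H^1_0(0, 4/3) (so v(0) = v(4/3) = 0); weak form: ∫_0^4/3 u'v' dx = ∫_0^4/3 (-3*x^2 - 3*x - 3) v dx for all v ∈ V.

Multiply both sides by a test function v and integrate from 0 to 4/3:
  ∫_0^4/3 −u''(x) v(x) dx = ∫_0^4/3 f(x) v(x) dx.
Integrate the LHS by parts once:
  ∫_0^4/3 −u'' v dx = −[u'(x) v(x)]_0^4/3 + ∫_0^4/3 u'(x) v'(x) dx.
Thus ∫_0^4/3 u'(x) v'(x) dx = ∫_0^4/3 f(x) v(x) dx + [u'(x) v(x)]_0^4/3.
Choose V so that boundary terms are either known or forced to vanish.
u is Dirichlet: u(0) = u(4/3) = 0. Let V = H^1_0(0, 4/3); then v(0) = v(4/3) = 0, and [u' v]_0^4/3 = 0.
Weak formulation: find u (satisfying any essential BC) such that ∫_0^4/3 u'(x) v'(x) dx = ∫_0^4/3 f v dx for all v ∈ V.
Substituting f(x) = -3*x^2 - 3*x - 3, the right-hand side is ∫_0^4/3 (-3*x^2 - 3*x - 3) v dx.


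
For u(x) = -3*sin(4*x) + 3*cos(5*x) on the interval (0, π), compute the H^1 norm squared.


||u||_{H^1(0,π)}^2 = 416 + 387*π/2

u'(x) = -15*sin(5*x) - 12*cos(4*x).
Expand u² and (u')² and integrate term by term on (0, π), using: for integers n ≥ 1, ∫_0^π sin²(nx) dx = ∫_0^π cos²(nx) dx = π/2; for n ≠ n', ∫_0^π sin(nx)sin(n'x) dx = ∫_0^π cos(nx)cos(n'x) dx = 0; and by product-to-sum, ∫_0^π sin(nx)cos(n'x) dx = ½∫_0^π [sin((n+n')x) + sin((n−n')x)] dx, which is 0 when n+n' is even and 2n/(n²−n'²) when n+n' is odd (it need not vanish on (0, π)).
  u² squared terms: (-3)²·∫sin(4x)² dx = 9·π/2 = 9*π/2;  (3)²·∫cos(5x)² dx = 9·π/2 = 9*π/2.
  u² cross terms: 2·(-3)·(3)·∫sin(4x)·cos(5x) dx = -18·(-8/9) = 16.
  So ∫_0^π u² dx = 9*π/2 + 9*π/2 + 16 = 16 + 9*π.
  (u')² squared terms: (-15)²·∫sin(5x)² dx = 225·π/2 = 225*π/2;  (-12)²·∫cos(4x)² dx = 144·π/2 = 72*π.
  (u')² cross terms: 2·(-15)·(-12)·∫sin(5x)·cos(4x) dx = 360·(10/9) = 400.
  So ∫_0^π (u')² dx = 225*π/2 + 72*π + 400 = 400 + 369*π/2.
||u||_{H^1}^2 = (16 + 9*π) + (400 + 369*π/2) = 416 + 387*π/2.
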